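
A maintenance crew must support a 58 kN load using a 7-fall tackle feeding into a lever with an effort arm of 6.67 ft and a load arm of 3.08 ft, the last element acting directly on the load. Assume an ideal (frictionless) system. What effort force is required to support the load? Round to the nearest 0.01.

Block-and-tackle MA = number of supporting rope parts = 7.
Lever MA = effort arm / load arm = 6.67/3.08 = 2.1656.
Combined ideal MA = 7 × 2.1656 = 15.159.
Effort = load / MA = 58 / 15.159 = 3.8261 kN.

3.83 kN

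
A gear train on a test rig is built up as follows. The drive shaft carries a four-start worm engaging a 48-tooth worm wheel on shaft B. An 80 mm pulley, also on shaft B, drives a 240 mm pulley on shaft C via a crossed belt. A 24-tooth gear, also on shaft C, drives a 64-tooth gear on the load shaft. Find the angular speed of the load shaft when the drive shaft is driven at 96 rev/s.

1 rev/s

Worm: ratio = 48/4 = 12, so shaft B turns at 96 / 12 = 8 rev/s.
Belt: ratio = 240/80 = 3, so shaft C turns at 8 / 3 = 2.6667 rev/s.
Gear mesh: ratio = 64/24 = 2.6667, so the load shaft turns at 2.6667 / 2.6667 = 1 rev/s.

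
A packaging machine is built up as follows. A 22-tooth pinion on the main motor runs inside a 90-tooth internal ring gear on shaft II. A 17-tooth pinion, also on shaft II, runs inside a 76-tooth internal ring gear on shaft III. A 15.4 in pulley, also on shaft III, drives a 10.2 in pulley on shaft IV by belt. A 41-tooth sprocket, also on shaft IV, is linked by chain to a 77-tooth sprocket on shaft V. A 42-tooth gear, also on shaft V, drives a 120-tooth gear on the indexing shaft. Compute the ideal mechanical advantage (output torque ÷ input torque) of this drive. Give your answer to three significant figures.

65.0

Each stage contributes driven/driver: internal gear 90/22 = 4.0909, internal gear 76/17 = 4.4706, belt 10.2/15.4 = 0.66234, chain 77/41 = 1.878, gear mesh 120/42 = 2.8571.
Overall: 4.0909 × 4.4706 × 0.66234 × 1.878 × 2.8571 = 64.998.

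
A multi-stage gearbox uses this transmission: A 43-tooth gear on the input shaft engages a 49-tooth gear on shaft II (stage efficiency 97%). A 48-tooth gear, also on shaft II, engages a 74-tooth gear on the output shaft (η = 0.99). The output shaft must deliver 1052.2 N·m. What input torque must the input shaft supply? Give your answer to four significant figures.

623.7 N·m

Overall ratio R = 1.1395 × 1.5417 = 1.7568; overall efficiency η = 0.97 × 0.99 = 0.9603.
Input torque = output torque / (R × η) = 1052.2 / (1.7568 × 0.9603) = 623.7 N·m.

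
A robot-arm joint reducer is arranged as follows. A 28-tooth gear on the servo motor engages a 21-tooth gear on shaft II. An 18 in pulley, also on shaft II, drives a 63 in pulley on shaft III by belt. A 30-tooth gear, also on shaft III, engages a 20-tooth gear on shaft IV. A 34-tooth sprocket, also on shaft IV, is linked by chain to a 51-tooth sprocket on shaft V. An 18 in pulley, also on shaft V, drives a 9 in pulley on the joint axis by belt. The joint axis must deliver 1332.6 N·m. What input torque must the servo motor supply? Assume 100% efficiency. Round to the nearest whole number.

Overall ratio R = 0.75 × 3.5 × 0.66667 × 1.5 × 0.5 = 1.3125.
Input torque = output torque / R = 1332.6 / 1.3125 = 1015.3 N·m.

1015 N·m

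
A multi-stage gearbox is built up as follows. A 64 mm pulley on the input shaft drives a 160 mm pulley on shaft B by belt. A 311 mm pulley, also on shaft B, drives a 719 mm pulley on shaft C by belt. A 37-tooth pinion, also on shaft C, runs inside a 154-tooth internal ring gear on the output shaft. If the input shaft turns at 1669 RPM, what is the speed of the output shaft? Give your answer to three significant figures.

69.4 RPM

Belt: ratio = 160/64 = 2.5, so shaft B turns at 1669 / 2.5 = 667.6 RPM.
Belt: ratio = 719/311 = 2.3119, so shaft C turns at 667.6 / 2.3119 = 288.77 RPM.
Internal gear: ratio = 154/37 = 4.1622, so the output shaft turns at 288.77 / 4.1622 = 69.379 RPM.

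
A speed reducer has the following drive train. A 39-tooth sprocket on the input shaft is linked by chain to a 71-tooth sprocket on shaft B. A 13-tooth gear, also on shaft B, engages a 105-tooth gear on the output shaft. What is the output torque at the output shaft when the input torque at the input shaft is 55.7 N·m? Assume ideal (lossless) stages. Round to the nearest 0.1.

819.0 N·m

After the chain (71/39): 55.7 × 1.8205 = 101.4 N·m
After the gear mesh (105/13): 101.4 × 8.0769 = 819.02 N·m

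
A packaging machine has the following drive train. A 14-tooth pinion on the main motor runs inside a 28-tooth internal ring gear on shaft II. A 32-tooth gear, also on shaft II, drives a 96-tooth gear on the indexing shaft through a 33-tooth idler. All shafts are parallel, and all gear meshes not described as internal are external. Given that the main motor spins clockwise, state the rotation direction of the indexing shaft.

the main motor → shaft II: internal mesh, same direction → CW.
shaft II → the indexing shaft: driver → idler → driven is 2 external meshes, 2 reversals → CW.
2 reversals in total — an even number — so the indexing shaft turns the same way as the main motor.

clockwise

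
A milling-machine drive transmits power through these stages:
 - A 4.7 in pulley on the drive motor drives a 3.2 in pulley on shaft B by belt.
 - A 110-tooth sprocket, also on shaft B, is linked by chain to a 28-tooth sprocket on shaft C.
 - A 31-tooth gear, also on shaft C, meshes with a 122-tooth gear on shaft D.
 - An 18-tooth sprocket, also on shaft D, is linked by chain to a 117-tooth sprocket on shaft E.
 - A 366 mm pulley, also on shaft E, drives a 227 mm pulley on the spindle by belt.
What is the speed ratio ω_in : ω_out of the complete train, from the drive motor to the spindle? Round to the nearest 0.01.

2.75

Each stage contributes driven/driver: belt 3.2/4.7 = 0.68085, chain 28/110 = 0.25455, gear mesh 122/31 = 3.9355, chain 117/18 = 6.5, belt 227/366 = 0.62022.
Overall: 0.68085 × 0.25455 × 3.9355 × 6.5 × 0.62022 = 2.7496.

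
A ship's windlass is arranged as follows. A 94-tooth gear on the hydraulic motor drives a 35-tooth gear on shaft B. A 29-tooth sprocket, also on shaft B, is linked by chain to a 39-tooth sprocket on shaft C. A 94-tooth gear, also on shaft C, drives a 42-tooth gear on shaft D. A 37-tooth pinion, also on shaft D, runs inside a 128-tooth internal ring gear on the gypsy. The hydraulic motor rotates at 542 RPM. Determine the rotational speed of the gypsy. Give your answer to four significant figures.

the hydraulic motor → shaft B (gear mesh, 35/94): 542 ÷ 0.37234 = 1455.7 RPM
shaft B → shaft C (chain, 39/29): 1455.7 ÷ 1.3448 = 1082.4 RPM
shaft C → shaft D (gear mesh, 42/94): 1082.4 ÷ 0.44681 = 2422.5 RPM
shaft D → the gypsy (internal gear, 128/37): 2422.5 ÷ 3.4595 = 700.27 RPM

700.3 RPM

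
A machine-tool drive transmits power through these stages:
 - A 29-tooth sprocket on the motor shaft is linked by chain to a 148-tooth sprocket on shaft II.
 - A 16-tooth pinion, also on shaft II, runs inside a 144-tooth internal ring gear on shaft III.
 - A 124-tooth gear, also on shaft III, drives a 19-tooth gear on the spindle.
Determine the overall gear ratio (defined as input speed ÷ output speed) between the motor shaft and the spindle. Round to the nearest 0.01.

7.04

Each stage contributes driven/driver: chain 148/29 = 5.1034, internal gear 144/16 = 9, gear mesh 19/124 = 0.15323.
Overall: 5.1034 × 9 × 0.15323 = 7.0378.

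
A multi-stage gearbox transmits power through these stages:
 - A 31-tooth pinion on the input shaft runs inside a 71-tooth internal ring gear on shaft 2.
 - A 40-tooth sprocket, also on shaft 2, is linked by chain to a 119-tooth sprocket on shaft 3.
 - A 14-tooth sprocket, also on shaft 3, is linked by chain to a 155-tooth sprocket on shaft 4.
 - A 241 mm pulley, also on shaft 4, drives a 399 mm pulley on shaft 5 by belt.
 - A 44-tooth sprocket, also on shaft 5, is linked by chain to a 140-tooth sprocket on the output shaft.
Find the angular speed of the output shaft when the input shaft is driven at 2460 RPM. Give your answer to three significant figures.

internal gear 71/31 = 2.2903 → 2460/2.2903 = 1074.1 RPM
chain 119/40 = 2.975 → 1074.1/2.975 = 361.04 RPM
chain 155/14 = 11.071 → 361.04/11.071 = 32.61 RPM
belt 399/241 = 1.6556 → 32.61/1.6556 = 19.697 RPM
chain 140/44 = 3.1818 → 19.697/3.1818 = 6.1904 RPM

6.19 RPM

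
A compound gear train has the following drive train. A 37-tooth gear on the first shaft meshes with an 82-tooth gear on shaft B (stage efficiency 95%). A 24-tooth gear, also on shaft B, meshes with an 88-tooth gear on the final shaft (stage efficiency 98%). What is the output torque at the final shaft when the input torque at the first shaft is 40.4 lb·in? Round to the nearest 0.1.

305.6 lb·in

After the gear mesh (82/37): 40.4 × 2.2162 × 0.95 = 85.058 lb·in
After the gear mesh (88/24): 85.058 × 3.6667 × 0.98 = 305.64 lb·in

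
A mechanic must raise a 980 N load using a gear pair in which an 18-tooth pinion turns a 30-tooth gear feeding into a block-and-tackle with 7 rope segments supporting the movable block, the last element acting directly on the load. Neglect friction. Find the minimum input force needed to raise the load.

Gear pair MA = 30/18 = 1.6667.
Block-and-tackle MA = number of supporting rope parts = 7.
Combined ideal MA = 1.6667 × 7 = 11.667.
Effort = load / MA = 980 / 11.667 = 84 N.

84 N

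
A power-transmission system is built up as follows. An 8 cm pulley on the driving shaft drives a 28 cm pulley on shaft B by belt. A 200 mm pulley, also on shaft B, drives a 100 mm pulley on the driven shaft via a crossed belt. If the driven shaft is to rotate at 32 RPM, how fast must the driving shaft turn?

Overall ratio R = 3.5 × 0.5 = 1.75.
Required input speed = output speed × R = 32 × 1.75 = 56 RPM.

56 RPM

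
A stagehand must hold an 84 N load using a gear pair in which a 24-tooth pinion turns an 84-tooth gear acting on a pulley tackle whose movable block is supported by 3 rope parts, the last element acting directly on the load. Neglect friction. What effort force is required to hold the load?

8 N

Gear pair MA = 84/24 = 3.5.
Block-and-tackle MA = number of supporting rope parts = 3.
Combined ideal MA = 3.5 × 3 = 10.5.
Effort = load / MA = 84 / 10.5 = 8 N.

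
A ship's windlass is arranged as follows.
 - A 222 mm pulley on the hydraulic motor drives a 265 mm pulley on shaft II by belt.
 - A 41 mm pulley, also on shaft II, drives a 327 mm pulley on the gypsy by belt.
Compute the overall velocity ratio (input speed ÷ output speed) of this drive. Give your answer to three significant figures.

Each stage contributes driven/driver: belt 265/222 = 1.1937, belt 327/41 = 7.9756.
Overall: 1.1937 × 7.9756 = 9.5204.

9.52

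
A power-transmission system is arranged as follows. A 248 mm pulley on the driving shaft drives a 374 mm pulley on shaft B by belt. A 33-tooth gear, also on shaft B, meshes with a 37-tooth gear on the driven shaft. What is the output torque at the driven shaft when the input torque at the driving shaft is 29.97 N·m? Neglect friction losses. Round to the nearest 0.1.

50.7 N·m

belt 374/248 = 1.5081 → τ = 29.97·1.5081 = 45.197 N·m
gear mesh 37/33 = 1.1212 → τ = 45.197·1.1212 = 50.675 N·m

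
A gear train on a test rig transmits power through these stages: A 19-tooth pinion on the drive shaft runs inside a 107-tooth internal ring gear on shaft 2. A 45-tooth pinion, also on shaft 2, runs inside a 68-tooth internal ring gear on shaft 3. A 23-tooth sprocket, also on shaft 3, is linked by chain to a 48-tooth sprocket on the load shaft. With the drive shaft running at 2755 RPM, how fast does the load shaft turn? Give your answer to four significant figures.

155.1 RPM

Internal gear: ratio = 107/19 = 5.6316, so shaft 2 turns at 2755 / 5.6316 = 489.21 RPM.
Internal gear: ratio = 68/45 = 1.5111, so shaft 3 turns at 489.21 / 1.5111 = 323.74 RPM.
Chain: ratio = 48/23 = 2.087, so the load shaft turns at 323.74 / 2.087 = 155.12 RPM.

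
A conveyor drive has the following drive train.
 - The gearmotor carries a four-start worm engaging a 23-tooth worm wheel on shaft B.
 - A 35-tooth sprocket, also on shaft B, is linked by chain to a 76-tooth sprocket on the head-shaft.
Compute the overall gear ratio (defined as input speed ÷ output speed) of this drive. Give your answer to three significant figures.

Each stage contributes driven/driver: worm 23/4 = 5.75, chain 76/35 = 2.1714.
Overall: 5.75 × 2.1714 = 12.486.

12.5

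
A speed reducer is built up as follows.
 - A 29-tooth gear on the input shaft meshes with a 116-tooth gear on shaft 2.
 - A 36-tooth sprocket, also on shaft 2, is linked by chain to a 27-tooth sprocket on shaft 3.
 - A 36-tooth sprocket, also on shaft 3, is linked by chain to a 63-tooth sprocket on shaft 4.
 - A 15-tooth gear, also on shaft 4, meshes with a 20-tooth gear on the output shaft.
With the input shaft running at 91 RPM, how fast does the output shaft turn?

13 RPM

gear mesh 116/29 = 4 → 91/4 = 22.75 RPM
chain 27/36 = 0.75 → 22.75/0.75 = 30.333 RPM
chain 63/36 = 1.75 → 30.333/1.75 = 17.333 RPM
gear mesh 20/15 = 1.3333 → 17.333/1.3333 = 13 RPM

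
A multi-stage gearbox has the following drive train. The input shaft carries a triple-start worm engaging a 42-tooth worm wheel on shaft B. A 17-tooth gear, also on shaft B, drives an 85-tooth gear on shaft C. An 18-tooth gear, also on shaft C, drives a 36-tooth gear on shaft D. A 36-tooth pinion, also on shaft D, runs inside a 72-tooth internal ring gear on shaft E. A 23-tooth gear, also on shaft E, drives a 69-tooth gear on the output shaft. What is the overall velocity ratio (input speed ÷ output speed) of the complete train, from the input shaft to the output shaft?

Each stage contributes driven/driver: worm 42/3 = 14, gear mesh 85/17 = 5, gear mesh 36/18 = 2, internal gear 72/36 = 2, gear mesh 69/23 = 3.
Overall: 14 × 5 × 2 × 2 × 3 = 840.

840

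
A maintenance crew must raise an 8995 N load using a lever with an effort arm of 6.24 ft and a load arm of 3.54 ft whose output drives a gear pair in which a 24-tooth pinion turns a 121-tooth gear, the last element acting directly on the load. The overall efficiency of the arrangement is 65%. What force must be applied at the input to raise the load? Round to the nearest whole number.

1557 N

Lever MA = effort arm / load arm = 6.24/3.54 = 1.7627.
Gear pair MA = 121/24 = 5.0417.
Combined ideal MA = 1.7627 × 5.0417 = 8.887.
Actual MA = 8.887 × 0.65 = 5.7766.
Effort = load / actual MA = 8995 / 5.7766 = 1557.2 N.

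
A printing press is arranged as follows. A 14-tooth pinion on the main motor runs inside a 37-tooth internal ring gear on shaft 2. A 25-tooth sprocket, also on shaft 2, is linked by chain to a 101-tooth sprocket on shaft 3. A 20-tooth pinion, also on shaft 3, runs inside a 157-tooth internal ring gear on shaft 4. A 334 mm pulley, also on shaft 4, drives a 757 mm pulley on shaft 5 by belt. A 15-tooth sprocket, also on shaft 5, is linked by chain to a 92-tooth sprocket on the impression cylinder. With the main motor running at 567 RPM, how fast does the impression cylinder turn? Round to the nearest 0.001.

internal gear 37/14 = 2.6429 → 567/2.6429 = 214.54 RPM
chain 101/25 = 4.04 → 214.54/4.04 = 53.104 RPM
internal gear 157/20 = 7.85 → 53.104/7.85 = 6.7649 RPM
belt 757/334 = 2.2665 → 6.7649/2.2665 = 2.9848 RPM
chain 92/15 = 6.1333 → 2.9848/6.1333 = 0.48665 RPM

0.487 RPM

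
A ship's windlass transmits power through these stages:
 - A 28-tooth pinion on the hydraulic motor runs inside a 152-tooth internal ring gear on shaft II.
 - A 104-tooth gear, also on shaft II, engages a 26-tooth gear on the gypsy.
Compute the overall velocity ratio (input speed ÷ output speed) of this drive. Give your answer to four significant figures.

1.357

Each stage contributes driven/driver: internal gear 152/28 = 5.4286, gear mesh 26/104 = 0.25.
Overall: 5.4286 × 0.25 = 1.3571.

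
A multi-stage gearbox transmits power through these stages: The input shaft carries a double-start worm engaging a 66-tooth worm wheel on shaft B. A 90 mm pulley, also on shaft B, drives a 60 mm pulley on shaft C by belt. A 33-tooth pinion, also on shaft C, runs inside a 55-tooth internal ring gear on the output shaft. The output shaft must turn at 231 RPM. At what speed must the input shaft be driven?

8470 RPM

Overall ratio R = 33 × 0.66667 × 1.6667 = 36.667.
Required input speed = output speed × R = 231 × 36.667 = 8470 RPM.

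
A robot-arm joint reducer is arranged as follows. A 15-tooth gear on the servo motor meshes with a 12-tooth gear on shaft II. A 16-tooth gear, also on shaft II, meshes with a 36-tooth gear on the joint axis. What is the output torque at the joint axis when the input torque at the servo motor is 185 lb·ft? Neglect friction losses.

Gear mesh: ratio = 12/15 = 0.8; torque at shaft II = 185 × 0.8 = 148 lb·ft.
Gear mesh: ratio = 36/16 = 2.25; torque at the joint axis = 148 × 2.25 = 333 lb·ft.

333 lb·ft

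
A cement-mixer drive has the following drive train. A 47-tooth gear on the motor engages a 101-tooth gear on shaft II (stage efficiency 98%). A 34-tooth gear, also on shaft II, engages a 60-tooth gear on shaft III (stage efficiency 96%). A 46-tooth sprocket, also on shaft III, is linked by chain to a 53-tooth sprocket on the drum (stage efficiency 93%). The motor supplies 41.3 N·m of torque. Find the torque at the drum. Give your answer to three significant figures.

158 N·m

gear mesh 101/47 = 2.1489 → τ = 41.3·2.1489·0.98 = 86.976 N·m
gear mesh 60/34 = 1.7647 → τ = 86.976·1.7647·0.96 = 147.35 N·m
chain 53/46 = 1.1522 → τ = 147.35·1.1522·0.93 = 157.89 N·m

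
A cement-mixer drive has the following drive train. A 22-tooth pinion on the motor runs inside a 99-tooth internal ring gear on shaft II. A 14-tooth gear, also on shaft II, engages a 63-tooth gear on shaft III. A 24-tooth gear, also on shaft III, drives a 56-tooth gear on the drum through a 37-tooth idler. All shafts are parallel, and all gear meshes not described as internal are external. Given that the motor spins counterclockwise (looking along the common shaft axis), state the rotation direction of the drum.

the motor → shaft II: internal mesh, same direction → CCW.
shaft II → shaft III: external mesh, 1 reversal → CW.
shaft III → the drum: driver → idler → driven is 2 external meshes, 2 reversals → CW.
3 reversals in total — an odd number — so the drum turns opposite to the motor.

clockwise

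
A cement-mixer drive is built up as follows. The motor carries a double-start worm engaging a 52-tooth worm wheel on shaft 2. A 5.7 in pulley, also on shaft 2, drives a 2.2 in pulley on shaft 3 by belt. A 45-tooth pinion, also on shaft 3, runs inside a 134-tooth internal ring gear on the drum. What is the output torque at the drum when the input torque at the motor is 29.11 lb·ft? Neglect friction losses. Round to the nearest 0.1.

worm 52/2 = 26 → τ = 29.11·26 = 756.86 lb·ft
belt 2.2/5.7 = 0.38596 → τ = 756.86·0.38596 = 292.12 lb·ft
internal gear 134/45 = 2.9778 → τ = 292.12·2.9778 = 869.87 lb·ft

869.9 lb·ft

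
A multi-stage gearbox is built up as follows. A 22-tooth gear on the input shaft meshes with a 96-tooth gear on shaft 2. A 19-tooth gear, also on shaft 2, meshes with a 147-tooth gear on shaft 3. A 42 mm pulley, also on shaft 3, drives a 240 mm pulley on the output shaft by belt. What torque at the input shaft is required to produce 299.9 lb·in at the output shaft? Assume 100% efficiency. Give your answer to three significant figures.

Overall ratio R = 4.3636 × 7.7368 × 5.7143 = 192.92.
Input torque = output torque / R = 299.9 / 192.92 = 1.5545 lb·in.

1.55 lb·in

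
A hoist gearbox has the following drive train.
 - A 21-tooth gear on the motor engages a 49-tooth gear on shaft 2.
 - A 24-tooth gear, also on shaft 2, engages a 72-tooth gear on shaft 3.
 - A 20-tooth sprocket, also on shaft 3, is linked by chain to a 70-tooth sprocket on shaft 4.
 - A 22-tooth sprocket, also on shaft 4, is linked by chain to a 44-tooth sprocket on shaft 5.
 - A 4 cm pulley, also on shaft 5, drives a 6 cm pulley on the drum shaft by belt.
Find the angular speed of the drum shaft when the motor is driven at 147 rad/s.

the motor → shaft 2 (gear mesh, 49/21): 147 ÷ 2.3333 = 63 rad/s
shaft 2 → shaft 3 (gear mesh, 72/24): 63 ÷ 3 = 21 rad/s
shaft 3 → shaft 4 (chain, 70/20): 21 ÷ 3.5 = 6 rad/s
shaft 4 → shaft 5 (chain, 44/22): 6 ÷ 2 = 3 rad/s
shaft 5 → the drum shaft (belt, 6/4): 3 ÷ 1.5 = 2 rad/s

2 rad/s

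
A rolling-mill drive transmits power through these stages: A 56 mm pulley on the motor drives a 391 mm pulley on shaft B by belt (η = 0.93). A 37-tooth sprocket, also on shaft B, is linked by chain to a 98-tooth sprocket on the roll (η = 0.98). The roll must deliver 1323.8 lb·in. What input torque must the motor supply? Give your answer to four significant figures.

78.54 lb·in

Overall ratio R = 6.9821 × 2.6486 = 18.493; overall efficiency η = 0.93 × 0.98 = 0.9114.
Input torque = output torque / (R × η) = 1323.8 / (18.493 × 0.9114) = 78.542 lb·in.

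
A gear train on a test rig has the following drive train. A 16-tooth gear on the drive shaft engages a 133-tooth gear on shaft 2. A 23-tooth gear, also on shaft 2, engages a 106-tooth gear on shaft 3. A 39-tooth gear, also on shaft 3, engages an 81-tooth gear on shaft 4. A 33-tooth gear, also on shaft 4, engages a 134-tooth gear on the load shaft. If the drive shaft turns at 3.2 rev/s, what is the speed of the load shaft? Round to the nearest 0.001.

0.010 rev/s

the drive shaft → shaft 2 (gear mesh, 133/16): 3.2 ÷ 8.3125 = 0.38496 rev/s
shaft 2 → shaft 3 (gear mesh, 106/23): 0.38496 ÷ 4.6087 = 0.08353 rev/s
shaft 3 → shaft 4 (gear mesh, 81/39): 0.08353 ÷ 2.0769 = 0.040218 rev/s
shaft 4 → the load shaft (gear mesh, 134/33): 0.040218 ÷ 4.0606 = 0.0099044 rev/s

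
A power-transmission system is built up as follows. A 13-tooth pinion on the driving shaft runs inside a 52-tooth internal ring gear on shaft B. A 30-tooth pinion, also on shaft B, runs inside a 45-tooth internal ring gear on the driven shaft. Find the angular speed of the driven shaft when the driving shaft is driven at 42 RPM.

7 RPM

the driving shaft → shaft B (internal gear, 52/13): 42 ÷ 4 = 10.5 RPM
shaft B → the driven shaft (internal gear, 45/30): 10.5 ÷ 1.5 = 7 RPM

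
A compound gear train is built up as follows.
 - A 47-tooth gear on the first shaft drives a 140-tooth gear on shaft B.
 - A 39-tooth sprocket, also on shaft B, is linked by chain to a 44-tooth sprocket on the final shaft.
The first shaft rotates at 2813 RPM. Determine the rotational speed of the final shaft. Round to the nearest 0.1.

Gear mesh: ratio = 140/47 = 2.9787, so shaft B turns at 2813 / 2.9787 = 944.36 RPM.
Chain: ratio = 44/39 = 1.1282, so the final shaft turns at 944.36 / 1.1282 = 837.05 RPM.

837.1 RPM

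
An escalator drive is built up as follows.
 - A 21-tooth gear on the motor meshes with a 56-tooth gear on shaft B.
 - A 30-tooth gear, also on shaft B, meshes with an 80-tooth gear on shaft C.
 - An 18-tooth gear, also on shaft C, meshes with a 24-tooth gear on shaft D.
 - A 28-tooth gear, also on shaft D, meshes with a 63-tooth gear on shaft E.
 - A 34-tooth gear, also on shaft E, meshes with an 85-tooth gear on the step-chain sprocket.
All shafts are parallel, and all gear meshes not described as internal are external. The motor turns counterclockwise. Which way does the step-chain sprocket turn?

the motor → shaft B: external mesh, 1 reversal → CW.
shaft B → shaft C: external mesh, 1 reversal → CCW.
shaft C → shaft D: external mesh, 1 reversal → CW.
shaft D → shaft E: external mesh, 1 reversal → CCW.
shaft E → the step-chain sprocket: external mesh, 1 reversal → CW.
5 reversals in total — an odd number — so the step-chain sprocket turns opposite to the motor.

clockwise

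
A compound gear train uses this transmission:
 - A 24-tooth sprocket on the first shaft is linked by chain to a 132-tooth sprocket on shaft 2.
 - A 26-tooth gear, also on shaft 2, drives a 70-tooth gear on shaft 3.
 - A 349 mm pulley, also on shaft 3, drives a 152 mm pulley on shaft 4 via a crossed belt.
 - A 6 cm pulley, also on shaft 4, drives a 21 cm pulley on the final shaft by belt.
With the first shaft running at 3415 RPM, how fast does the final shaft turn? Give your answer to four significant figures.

chain 132/24 = 5.5 → 3415/5.5 = 620.91 RPM
gear mesh 70/26 = 2.6923 → 620.91/2.6923 = 230.62 RPM
belt 152/349 = 0.43553 → 230.62/0.43553 = 529.52 RPM
belt 21/6 = 3.5 → 529.52/3.5 = 151.29 RPM

151.3 RPM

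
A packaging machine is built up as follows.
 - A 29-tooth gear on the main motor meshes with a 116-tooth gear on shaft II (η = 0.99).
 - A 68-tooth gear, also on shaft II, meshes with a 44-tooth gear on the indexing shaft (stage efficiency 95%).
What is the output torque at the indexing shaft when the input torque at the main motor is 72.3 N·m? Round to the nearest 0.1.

176.0 N·m

gear mesh 116/29 = 4 → τ = 72.3·4·0.99 = 286.31 N·m
gear mesh 44/68 = 0.64706 → τ = 286.31·0.64706·0.95 = 176 N·m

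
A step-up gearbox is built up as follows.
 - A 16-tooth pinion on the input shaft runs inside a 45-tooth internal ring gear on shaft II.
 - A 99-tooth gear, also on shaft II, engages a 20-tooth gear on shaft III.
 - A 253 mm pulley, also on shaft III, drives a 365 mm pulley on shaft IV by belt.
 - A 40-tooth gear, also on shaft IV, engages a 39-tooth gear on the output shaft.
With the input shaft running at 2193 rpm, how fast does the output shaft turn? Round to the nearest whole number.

Internal gear: ratio = 45/16 = 2.8125, so shaft II turns at 2193 / 2.8125 = 779.73 rpm.
Gear mesh: ratio = 20/99 = 0.20202, so shaft III turns at 779.73 / 0.20202 = 3859.7 rpm.
Belt: ratio = 365/253 = 1.4427, so shaft IV turns at 3859.7 / 1.4427 = 2675.3 rpm.
Gear mesh: ratio = 39/40 = 0.975, so the output shaft turns at 2675.3 / 0.975 = 2743.9 rpm.

2744 rpm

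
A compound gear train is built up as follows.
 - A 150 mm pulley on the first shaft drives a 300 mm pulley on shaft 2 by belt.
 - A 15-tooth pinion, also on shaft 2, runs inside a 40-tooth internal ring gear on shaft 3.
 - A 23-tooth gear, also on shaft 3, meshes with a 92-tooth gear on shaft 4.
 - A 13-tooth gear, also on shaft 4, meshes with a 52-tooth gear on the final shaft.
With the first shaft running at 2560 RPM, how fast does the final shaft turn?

belt 300/150 = 2 → 2560/2 = 1280 RPM
internal gear 40/15 = 2.6667 → 1280/2.6667 = 480 RPM
gear mesh 92/23 = 4 → 480/4 = 120 RPM
gear mesh 52/13 = 4 → 120/4 = 30 RPM

30 RPM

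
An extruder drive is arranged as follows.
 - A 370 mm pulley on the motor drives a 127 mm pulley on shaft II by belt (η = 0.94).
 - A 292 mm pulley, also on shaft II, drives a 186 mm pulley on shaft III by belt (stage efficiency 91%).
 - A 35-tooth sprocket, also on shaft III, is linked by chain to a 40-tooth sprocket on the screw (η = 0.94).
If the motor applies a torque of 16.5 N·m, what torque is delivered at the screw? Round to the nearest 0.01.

After the belt (127/370): 16.5 × 0.34324 × 0.94 = 5.3237 N·m
After the belt (186/292): 5.3237 × 0.63699 × 0.91 = 3.0859 N·m
After the chain (40/35): 3.0859 × 1.1429 × 0.94 = 3.3152 N·m

3.32 N·m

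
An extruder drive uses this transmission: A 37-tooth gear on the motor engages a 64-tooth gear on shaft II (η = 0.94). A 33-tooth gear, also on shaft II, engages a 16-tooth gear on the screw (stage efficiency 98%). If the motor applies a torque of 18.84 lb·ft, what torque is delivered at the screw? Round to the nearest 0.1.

14.6 lb·ft

gear mesh 64/37 = 1.7297 → τ = 18.84·1.7297·0.94 = 30.633 lb·ft
gear mesh 16/33 = 0.48485 → τ = 30.633·0.48485·0.98 = 14.555 lb·ft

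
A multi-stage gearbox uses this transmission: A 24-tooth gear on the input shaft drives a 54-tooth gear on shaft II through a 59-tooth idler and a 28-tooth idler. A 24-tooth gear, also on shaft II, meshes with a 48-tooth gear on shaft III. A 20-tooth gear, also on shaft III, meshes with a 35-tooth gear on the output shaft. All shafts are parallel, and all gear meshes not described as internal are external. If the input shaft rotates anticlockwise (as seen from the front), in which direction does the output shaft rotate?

the input shaft → shaft II: driver → idler → idler → driven is 3 external meshes, 3 reversals → CW.
shaft II → shaft III: external mesh, 1 reversal → CCW.
shaft III → the output shaft: external mesh, 1 reversal → CW.
5 reversals in total — an odd number — so the output shaft turns opposite to the input shaft.

clockwise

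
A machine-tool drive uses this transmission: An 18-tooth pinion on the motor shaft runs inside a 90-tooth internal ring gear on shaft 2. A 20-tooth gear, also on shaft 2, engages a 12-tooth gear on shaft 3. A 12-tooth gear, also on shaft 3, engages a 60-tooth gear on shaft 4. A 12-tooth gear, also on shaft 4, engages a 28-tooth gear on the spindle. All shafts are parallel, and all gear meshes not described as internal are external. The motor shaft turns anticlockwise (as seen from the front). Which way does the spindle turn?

clockwise

the motor shaft → shaft 2: internal mesh, same direction → CCW.
shaft 2 → shaft 3: external mesh, 1 reversal → CW.
shaft 3 → shaft 4: external mesh, 1 reversal → CCW.
shaft 4 → the spindle: external mesh, 1 reversal → CW.
3 reversals in total — an odd number — so the spindle turns opposite to the motor shaft.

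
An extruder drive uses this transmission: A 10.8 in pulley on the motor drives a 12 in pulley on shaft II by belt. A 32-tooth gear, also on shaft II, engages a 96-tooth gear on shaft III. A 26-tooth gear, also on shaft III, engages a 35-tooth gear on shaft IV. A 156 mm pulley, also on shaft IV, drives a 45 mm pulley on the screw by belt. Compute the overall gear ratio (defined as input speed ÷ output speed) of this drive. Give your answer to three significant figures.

1.29

Each stage contributes driven/driver: belt 12/10.8 = 1.1111, gear mesh 96/32 = 3, gear mesh 35/26 = 1.3462, belt 45/156 = 0.28846.
Overall: 1.1111 × 3 × 1.3462 × 0.28846 = 1.2944.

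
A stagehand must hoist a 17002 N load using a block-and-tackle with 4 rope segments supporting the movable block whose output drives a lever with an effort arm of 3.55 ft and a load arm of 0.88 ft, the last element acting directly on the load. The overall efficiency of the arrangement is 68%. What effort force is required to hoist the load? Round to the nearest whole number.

1549 N

Block-and-tackle MA = number of supporting rope parts = 4.
Lever MA = effort arm / load arm = 3.55/0.88 = 4.0341.
Combined ideal MA = 4 × 4.0341 = 16.136.
Actual MA = 16.136 × 0.68 = 10.973.
Effort = load / actual MA = 17002 / 10.973 = 1549.5 N.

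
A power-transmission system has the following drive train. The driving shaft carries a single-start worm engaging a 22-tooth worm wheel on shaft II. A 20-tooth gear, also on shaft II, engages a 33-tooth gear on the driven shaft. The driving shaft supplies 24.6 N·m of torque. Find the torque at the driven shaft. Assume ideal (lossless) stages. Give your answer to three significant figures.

After the worm (22/1): 24.6 × 22 = 541.2 N·m
After the gear mesh (33/20): 541.2 × 1.65 = 892.98 N·m

893 N·m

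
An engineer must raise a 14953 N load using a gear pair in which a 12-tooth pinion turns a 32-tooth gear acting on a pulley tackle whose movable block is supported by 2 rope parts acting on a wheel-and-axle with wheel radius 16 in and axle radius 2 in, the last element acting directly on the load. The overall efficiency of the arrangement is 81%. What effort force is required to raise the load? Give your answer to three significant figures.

Gear pair MA = 32/12 = 2.6667.
Block-and-tackle MA = number of supporting rope parts = 2.
Wheel-and-axle MA = R/r = 16/2 = 8.
Combined ideal MA = 2.6667 × 2 × 8 = 42.667.
Actual MA = 42.667 × 0.81 = 34.56.
Effort = load / actual MA = 14953 / 34.56 = 432.67 N.

433 N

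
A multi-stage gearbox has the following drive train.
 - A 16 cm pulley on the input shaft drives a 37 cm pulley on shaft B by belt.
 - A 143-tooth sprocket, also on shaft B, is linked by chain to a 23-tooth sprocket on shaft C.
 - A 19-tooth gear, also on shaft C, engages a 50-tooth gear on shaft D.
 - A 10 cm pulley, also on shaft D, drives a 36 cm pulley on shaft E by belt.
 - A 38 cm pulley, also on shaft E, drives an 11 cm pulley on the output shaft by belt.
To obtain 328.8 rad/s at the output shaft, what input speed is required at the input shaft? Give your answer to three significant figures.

Overall ratio R = 2.3125 × 0.16084 × 2.6316 × 3.6 × 0.28947 = 1.02.
Required input speed = output speed × R = 328.8 × 1.02 = 335.38 rad/s.

335 rad/s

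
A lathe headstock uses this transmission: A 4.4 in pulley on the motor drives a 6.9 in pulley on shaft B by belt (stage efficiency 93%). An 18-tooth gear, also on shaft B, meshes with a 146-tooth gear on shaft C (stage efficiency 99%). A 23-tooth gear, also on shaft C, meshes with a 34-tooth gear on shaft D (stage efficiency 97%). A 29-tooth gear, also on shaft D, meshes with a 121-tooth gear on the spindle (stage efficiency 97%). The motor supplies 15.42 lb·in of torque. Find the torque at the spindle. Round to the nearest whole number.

1048 lb·in

Belt: ratio = 6.9/4.4 = 1.5682; torque at shaft B = 15.42 × 1.5682 × 0.93 = 22.489 lb·in.
Gear mesh: ratio = 146/18 = 8.1111; torque at shaft C = 22.489 × 8.1111 × 0.99 = 180.58 lb·in.
Gear mesh: ratio = 34/23 = 1.4783; torque at shaft D = 180.58 × 1.4783 × 0.97 = 258.94 lb·in.
Gear mesh: ratio = 121/29 = 4.1724; torque at the spindle = 258.94 × 4.1724 × 0.97 = 1048 lb·in.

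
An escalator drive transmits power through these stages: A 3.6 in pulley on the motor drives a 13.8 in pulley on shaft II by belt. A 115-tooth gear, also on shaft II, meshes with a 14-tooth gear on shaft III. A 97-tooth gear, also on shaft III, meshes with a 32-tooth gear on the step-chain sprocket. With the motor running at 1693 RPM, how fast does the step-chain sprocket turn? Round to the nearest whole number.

10997 RPM

Belt: ratio = 13.8/3.6 = 3.8333, so shaft II turns at 1693 / 3.8333 = 441.65 RPM.
Gear mesh: ratio = 14/115 = 0.12174, so shaft III turns at 441.65 / 0.12174 = 3627.9 RPM.
Gear mesh: ratio = 32/97 = 0.3299, so the step-chain sprocket turns at 3627.9 / 0.3299 = 10997 RPM.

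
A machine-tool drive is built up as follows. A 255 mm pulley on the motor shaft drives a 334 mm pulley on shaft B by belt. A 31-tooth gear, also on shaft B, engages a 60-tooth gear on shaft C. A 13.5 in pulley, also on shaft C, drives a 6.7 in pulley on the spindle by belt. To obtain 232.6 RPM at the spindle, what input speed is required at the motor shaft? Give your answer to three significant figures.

293 RPM

Overall ratio R = 1.3098 × 1.9355 × 0.4963 = 1.2582.
Required input speed = output speed × R = 232.6 × 1.2582 = 292.65 RPM.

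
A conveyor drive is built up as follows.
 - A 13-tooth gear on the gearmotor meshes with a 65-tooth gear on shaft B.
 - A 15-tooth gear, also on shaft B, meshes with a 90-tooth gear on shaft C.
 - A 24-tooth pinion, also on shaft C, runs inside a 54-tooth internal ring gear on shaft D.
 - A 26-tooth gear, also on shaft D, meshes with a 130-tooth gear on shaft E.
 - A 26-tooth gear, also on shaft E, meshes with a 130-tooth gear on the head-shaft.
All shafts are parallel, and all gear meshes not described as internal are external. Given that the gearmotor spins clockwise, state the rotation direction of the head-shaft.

clockwise

the gearmotor → shaft B: external mesh, 1 reversal → CCW.
shaft B → shaft C: external mesh, 1 reversal → CW.
shaft C → shaft D: internal mesh, same direction → CW.
shaft D → shaft E: external mesh, 1 reversal → CCW.
shaft E → the head-shaft: external mesh, 1 reversal → CW.
4 reversals in total — an even number — so the head-shaft turns the same way as the gearmotor.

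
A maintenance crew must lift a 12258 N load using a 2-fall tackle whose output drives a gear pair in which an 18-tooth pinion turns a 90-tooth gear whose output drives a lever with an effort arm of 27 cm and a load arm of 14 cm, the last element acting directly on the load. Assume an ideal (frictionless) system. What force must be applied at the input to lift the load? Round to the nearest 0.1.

635.6 N

Block-and-tackle MA = number of supporting rope parts = 2.
Gear pair MA = 90/18 = 5.
Lever MA = effort arm / load arm = 27/14 = 1.9286.
Combined ideal MA = 2 × 5 × 1.9286 = 19.286.
Effort = load / MA = 12258 / 19.286 = 635.6 N.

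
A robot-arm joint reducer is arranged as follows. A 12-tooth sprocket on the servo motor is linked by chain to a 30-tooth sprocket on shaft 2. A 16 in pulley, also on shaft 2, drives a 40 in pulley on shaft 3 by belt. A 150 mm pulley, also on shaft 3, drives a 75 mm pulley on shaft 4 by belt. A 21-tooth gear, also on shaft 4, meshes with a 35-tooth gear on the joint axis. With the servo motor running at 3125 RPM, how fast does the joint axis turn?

Chain: ratio = 30/12 = 2.5, so shaft 2 turns at 3125 / 2.5 = 1250 RPM.
Belt: ratio = 40/16 = 2.5, so shaft 3 turns at 1250 / 2.5 = 500 RPM.
Belt: ratio = 75/150 = 0.5, so shaft 4 turns at 500 / 0.5 = 1000 RPM.
Gear mesh: ratio = 35/21 = 1.6667, so the joint axis turns at 1000 / 1.6667 = 600 RPM.

600 RPM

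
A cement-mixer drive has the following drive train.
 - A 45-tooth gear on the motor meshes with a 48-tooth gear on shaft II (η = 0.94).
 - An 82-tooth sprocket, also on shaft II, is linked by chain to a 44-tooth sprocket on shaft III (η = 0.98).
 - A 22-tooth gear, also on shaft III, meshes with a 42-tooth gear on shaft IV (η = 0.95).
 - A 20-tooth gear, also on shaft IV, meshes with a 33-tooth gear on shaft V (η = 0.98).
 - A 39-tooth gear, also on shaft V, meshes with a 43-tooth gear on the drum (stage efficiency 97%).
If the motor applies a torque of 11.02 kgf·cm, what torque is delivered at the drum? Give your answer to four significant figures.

18.22 kgf·cm

Gear mesh: ratio = 48/45 = 1.0667; torque at shaft II = 11.02 × 1.0667 × 0.94 = 11.049 kgf·cm.
Chain: ratio = 44/82 = 0.53659; torque at shaft III = 11.049 × 0.53659 × 0.98 = 5.8104 kgf·cm.
Gear mesh: ratio = 42/22 = 1.9091; torque at shaft IV = 5.8104 × 1.9091 × 0.95 = 10.538 kgf·cm.
Gear mesh: ratio = 33/20 = 1.65; torque at shaft V = 10.538 × 1.65 × 0.98 = 17.04 kgf·cm.
Gear mesh: ratio = 43/39 = 1.1026; torque at the drum = 17.04 × 1.1026 × 0.97 = 18.224 kgf·cm.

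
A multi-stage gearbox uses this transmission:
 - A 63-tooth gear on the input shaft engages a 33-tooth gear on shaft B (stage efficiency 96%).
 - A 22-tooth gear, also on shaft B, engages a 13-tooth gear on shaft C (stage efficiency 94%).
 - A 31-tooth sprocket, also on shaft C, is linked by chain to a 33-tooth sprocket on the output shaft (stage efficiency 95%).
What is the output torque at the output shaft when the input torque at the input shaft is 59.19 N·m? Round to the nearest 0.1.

16.7 N·m

gear mesh 33/63 = 0.52381 → τ = 59.19·0.52381·0.96 = 29.764 N·m
gear mesh 13/22 = 0.59091 → τ = 29.764·0.59091·0.94 = 16.533 N·m
chain 33/31 = 1.0645 → τ = 16.533·1.0645·0.95 = 16.719 N·m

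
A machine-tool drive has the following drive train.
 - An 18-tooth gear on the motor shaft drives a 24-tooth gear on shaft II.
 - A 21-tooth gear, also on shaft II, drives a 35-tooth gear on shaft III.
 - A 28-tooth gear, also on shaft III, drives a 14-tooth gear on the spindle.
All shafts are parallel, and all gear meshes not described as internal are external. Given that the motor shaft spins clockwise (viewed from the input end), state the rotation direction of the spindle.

the motor shaft → shaft II: external mesh, 1 reversal → CCW.
shaft II → shaft III: external mesh, 1 reversal → CW.
shaft III → the spindle: external mesh, 1 reversal → CCW.
3 reversals in total — an odd number — so the spindle turns opposite to the motor shaft.

counterclockwise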